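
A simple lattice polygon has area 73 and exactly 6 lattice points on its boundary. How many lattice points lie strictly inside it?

71

Pick's theorem A = I + B/2 − 1 rearranges to I = A − B/2 + 1 = 73 − 6/2 + 1 = 71.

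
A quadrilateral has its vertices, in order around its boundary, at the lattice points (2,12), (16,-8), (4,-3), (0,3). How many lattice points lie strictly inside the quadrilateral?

107

The shoelace formula gives twice the area as |[2·(-8) − 16·12] + [16·(-3) − 4·(-8)] + [4·3 − 0·(-3)] + [0·12 − 2·3]| = 218, so the area is 109.
Summing gcd(|Δx|,|Δy|) over the edges gives the boundary count: gcd(14,20) + gcd(12,5) + gcd(4,6) + gcd(2,9) = 2+1+2+1 = 6.
Pick's theorem gives I = A − B/2 + 1 = 109 − 6/2 + 1 = 107.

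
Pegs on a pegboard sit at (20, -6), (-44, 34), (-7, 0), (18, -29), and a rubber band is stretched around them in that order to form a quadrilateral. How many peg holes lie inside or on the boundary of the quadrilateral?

Using the shoelace formula, 2A = |(20·34 − (-44)·(-6)) + ((-44)·0 − (-7)·34) + ((-7)·(-29) − 18·0) + (18·(-6) − 20·(-29))| = 1329, so the area is 664.5.
The number of boundary lattice points is Σ gcd(|Δx|,|Δy|) = gcd(64,40) + gcd(37,34) + gcd(25,29) + gcd(2,23) = 8+1+1+1 = 11.
Pick's theorem gives I = A − B/2 + 1 = 664.5 − 11/2 + 1 = 660, so the closed region contains I + B = 660 + 11 = 671 lattice points.

671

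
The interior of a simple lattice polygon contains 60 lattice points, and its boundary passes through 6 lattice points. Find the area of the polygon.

Pick's theorem states A = I + B/2 − 1, so A = 60 + 6/2 − 1 = 62.

62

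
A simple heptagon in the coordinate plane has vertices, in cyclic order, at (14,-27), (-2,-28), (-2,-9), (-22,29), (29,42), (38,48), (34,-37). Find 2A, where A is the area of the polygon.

Using the shoelace formula, 2A = |(14·(-28) − (-2)·(-27)) + ((-2)·(-9) − (-2)·(-28)) + ((-2)·29 − (-22)·(-9)) + ((-22)·42 − 29·29) + (29·48 − 38·42) + (38·(-37) − 34·48) + (34·(-27) − 14·(-37))| = 6147, so the area is 3073.5.

6147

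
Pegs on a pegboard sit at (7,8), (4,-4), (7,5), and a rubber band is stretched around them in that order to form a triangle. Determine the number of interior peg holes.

Using the shoelace formula, 2A = |(7·(-4) − 4·8) + (4·5 − 7·(-4)) + (7·8 − 7·5)| = 9, so the area is 4.5.
The number of boundary lattice points is Σ gcd(|Δx|,|Δy|) = gcd(3,12) + gcd(3,9) + gcd(0,3) = 3+3+3 = 9.
By Pick's theorem A = I + B/2 − 1, so I = 4.5 − 9/2 + 1 = 1.

1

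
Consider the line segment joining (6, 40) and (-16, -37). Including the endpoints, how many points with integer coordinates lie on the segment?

The number of lattice points on a segment between lattice points is gcd(|Δx|,|Δy|) + 1 = gcd(22,77) + 1 = 11 + 1 = 12.

12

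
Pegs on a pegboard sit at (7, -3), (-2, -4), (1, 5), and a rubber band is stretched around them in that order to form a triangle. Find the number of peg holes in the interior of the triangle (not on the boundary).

The shoelace formula gives twice the area as |(7·(-4) − (-2)·(-3)) + ((-2)·5 − 1·(-4)) + (1·(-3) − 7·5)| = 78, so the area is 39.
The number of boundary lattice points is Σ gcd(|Δx|,|Δy|) = gcd(9,1) + gcd(3,9) + gcd(6,8) = 1+3+2 = 6.
By Pick's theorem A = I + B/2 − 1, so I = 39 − 6/2 + 1 = 37.

37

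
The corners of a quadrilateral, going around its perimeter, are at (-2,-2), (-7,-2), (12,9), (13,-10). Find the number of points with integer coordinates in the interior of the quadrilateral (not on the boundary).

By the shoelace formula, twice the signed area is |((-2)·(-2) − (-7)·(-2)) + ((-7)·9 − 12·(-2)) + (12·(-10) − 13·9) + (13·(-2) − (-2)·(-10))| = 332, so the area is 166.
Summing gcd(|Δx|,|Δy|) over the edges gives the boundary count: gcd(5,0) + gcd(19,11) + gcd(1,19) + gcd(15,8) = 5+1+1+1 = 8.
By Pick's theorem A = I + B/2 − 1, so I = 166 − 8/2 + 1 = 163.

163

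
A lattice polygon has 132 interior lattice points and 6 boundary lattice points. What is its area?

134

By Pick's theorem, A = I + B/2 − 1 = 132 + 6/2 − 1 = 134.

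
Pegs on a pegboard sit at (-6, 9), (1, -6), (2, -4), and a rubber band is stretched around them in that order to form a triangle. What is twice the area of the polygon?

29

The shoelace formula gives twice the area as |[(-6)·(-6) − 1·9] + [1·(-4) − 2·(-6)] + [2·9 − (-6)·(-4)]| = 29, so the area is 14.5.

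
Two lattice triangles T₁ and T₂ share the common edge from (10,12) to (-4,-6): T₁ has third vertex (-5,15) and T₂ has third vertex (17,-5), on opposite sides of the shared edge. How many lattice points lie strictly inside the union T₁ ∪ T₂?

The union is the simple quadrilateral with vertices (10,12), (-5,15), (-4,-6), (17,-5) in order.
By the shoelace formula, twice the signed area is |[10·15 − (-5)·12] + [(-5)·(-6) − (-4)·15] + [(-4)·(-5) − 17·(-6)] + [17·12 − 10·(-5)]| = 676, so the area is 338.
Along each edge there are gcd(|Δx|,|Δy|)+1 lattice points, so counting each shared vertex once the boundary has gcd(15,3) + gcd(1,21) + gcd(21,1) + gcd(7,17) = 3+1+1+1 = 6.
By Pick's theorem I = A − B/2 + 1 = 338 − 6/2 + 1 = 336.

336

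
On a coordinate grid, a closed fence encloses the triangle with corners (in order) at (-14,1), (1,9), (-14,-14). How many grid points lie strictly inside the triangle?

105

The shoelace formula gives twice the area as |[(-14)·9 − 1·1] + [1·(-14) − (-14)·9] + [(-14)·1 − (-14)·(-14)]| = 225, so the area is 112.5.
The number of boundary lattice points is Σ gcd(|Δx|,|Δy|) = gcd(15,8) + gcd(15,23) + gcd(0,15) = 1+1+15 = 17.
Pick's theorem gives I = A − B/2 + 1 = 112.5 − 17/2 + 1 = 105.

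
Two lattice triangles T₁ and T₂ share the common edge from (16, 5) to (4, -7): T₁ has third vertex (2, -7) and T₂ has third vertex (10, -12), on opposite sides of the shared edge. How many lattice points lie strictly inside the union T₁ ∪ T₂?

76

The union is the simple quadrilateral with vertices (16, 5), (2, -7), (4, -7), (10, -12) in order.
The shoelace formula gives twice the area as |[16·(-7) − 2·5] + [2·(-7) − 4·(-7)] + [4·(-12) − 10·(-7)] + [10·5 − 16·(-12)]| = 156, so the area is 78.
The number of boundary lattice points is Σ gcd(|Δx|,|Δy|) = gcd(14,12) + gcd(2,0) + gcd(6,5) + gcd(6,17) = 2+2+1+1 = 6.
By Pick's theorem I = A − B/2 + 1 = 78 − 6/2 + 1 = 76.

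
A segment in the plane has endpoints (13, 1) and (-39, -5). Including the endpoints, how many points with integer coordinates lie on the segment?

The number of lattice points on a segment between lattice points is gcd(|Δx|,|Δy|) + 1 = gcd(52,6) + 1 = 2 + 1 = 3.

3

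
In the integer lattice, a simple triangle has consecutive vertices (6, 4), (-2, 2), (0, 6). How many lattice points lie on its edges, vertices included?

6

Along each edge there are gcd(|Δx|,|Δy|)+1 lattice points, so counting each shared vertex once the boundary has gcd(8,2) + gcd(2,4) + gcd(6,2) = 2+2+2 = 6.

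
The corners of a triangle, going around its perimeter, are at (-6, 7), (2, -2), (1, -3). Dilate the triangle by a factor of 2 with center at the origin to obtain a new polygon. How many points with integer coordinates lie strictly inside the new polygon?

By the shoelace formula, twice the signed area is |[(-6)·(-2) − 2·7] + [2·(-3) − 1·(-2)] + [1·7 − (-6)·(-3)]| = 17, so the area is 8.5.
The number of boundary lattice points is Σ gcd(|Δx|,|Δy|) = gcd(8,9) + gcd(1,1) + gcd(7,10) = 1+1+1 = 3.
Scaling by 2 multiplies the area by 2² = 4 (so the new area is 34) and multiplies the boundary lattice-point count by 2, giving 6.
By Pick's theorem, the interior count of the dilated polygon is 34 − 6/2 + 1 = 32.

32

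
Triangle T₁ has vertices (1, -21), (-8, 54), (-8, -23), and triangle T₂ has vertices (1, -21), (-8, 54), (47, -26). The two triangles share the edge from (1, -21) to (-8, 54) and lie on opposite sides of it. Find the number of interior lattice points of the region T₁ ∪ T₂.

The union is the simple quadrilateral with vertices (1, -21), (-8, -23), (-8, 54), (47, -26) in order.
By the shoelace formula, twice the signed area is |(1·(-23) − (-8)·(-21)) + ((-8)·54 − (-8)·(-23)) + ((-8)·(-26) − 47·54) + (47·(-21) − 1·(-26))| = 4098, so the area is 2049.
Along each edge there are gcd(|Δx|,|Δy|)+1 lattice points, so counting each shared vertex once the boundary has gcd(9,2) + gcd(0,77) + gcd(55,80) + gcd(46,5) = 1+77+5+1 = 84.
By Pick's theorem I = A − B/2 + 1 = 2049 − 84/2 + 1 = 2008.

2008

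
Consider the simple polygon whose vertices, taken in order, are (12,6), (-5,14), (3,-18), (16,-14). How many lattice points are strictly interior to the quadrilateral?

372

The shoelace formula gives twice the area as |[12·14 − (-5)·6] + [(-5)·(-18) − 3·14] + [3·(-14) − 16·(-18)] + [16·6 − 12·(-14)]| = 756, so the area is 378.
Along each edge there are gcd(|Δx|,|Δy|)+1 lattice points, so counting each shared vertex once the boundary has gcd(17,8) + gcd(8,32) + gcd(13,4) + gcd(4,20) = 1+8+1+4 = 14.
By Pick's theorem A = I + B/2 − 1, so I = 378 − 14/2 + 1 = 372.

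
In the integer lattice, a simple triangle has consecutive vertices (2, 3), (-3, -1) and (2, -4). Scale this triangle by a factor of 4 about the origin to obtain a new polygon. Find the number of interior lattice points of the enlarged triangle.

263

The shoelace formula gives twice the area as |[2·(-1) − (-3)·3] + [(-3)·(-4) − 2·(-1)] + [2·3 − 2·(-4)]| = 35, so the area is 35/2.
Summing gcd(|Δx|,|Δy|) over the edges gives the boundary count: gcd(5,4) + gcd(5,3) + gcd(0,7) = 1+1+7 = 9.
Scaling by 4 multiplies the area by 4² = 16 (so the new area is 280) and multiplies the boundary lattice-point count by 4, giving 36.
By Pick's theorem, the interior count of the dilated polygon is 280 − 36/2 + 1 = 263.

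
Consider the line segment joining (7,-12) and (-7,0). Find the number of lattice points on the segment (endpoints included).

3

The number of lattice points on a segment between lattice points is gcd(|Δx|,|Δy|) + 1 = gcd(14,12) + 1 = 2 + 1 = 3.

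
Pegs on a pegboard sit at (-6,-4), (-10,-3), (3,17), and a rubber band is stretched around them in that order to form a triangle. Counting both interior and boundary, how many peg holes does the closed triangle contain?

By the shoelace formula, twice the signed area is |[(-6)·(-3) − (-10)·(-4)] + [(-10)·17 − 3·(-3)] + [3·(-4) − (-6)·17]| = 93, so the area is 46.5.
Summing gcd(|Δx|,|Δy|) over the edges gives the boundary count: gcd(4,1) + gcd(13,20) + gcd(9,21) = 1+1+3 = 5.
Pick's theorem gives I = A − B/2 + 1 = 46.5 − 5/2 + 1 = 45, so the closed region contains I + B = 45 + 5 = 50 lattice points.

50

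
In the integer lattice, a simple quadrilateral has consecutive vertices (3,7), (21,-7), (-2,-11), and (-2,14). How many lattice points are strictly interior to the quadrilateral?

By the shoelace formula, twice the signed area is |[3·(-7) − 21·7] + [21·(-11) − (-2)·(-7)] + [(-2)·14 − (-2)·(-11)] + [(-2)·7 − 3·14]| = 519, so the area is 519/2.
The number of boundary lattice points is Σ gcd(|Δx|,|Δy|) = gcd(18,14) + gcd(23,4) + gcd(0,25) + gcd(5,7) = 2+1+25+1 = 29.
By Pick's theorem A = I + B/2 − 1, so I = 519/2 − 29/2 + 1 = 246.

246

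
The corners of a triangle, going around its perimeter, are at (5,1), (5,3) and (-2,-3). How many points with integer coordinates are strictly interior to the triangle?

By the shoelace formula, twice the signed area is |(5·3 − 5·1) + (5·(-3) − (-2)·3) + ((-2)·1 − 5·(-3))| = 14, so the area is 7.
Along each edge there are gcd(|Δx|,|Δy|)+1 lattice points, so counting each shared vertex once the boundary has gcd(0,2) + gcd(7,6) + gcd(7,4) = 2+1+1 = 4.
Pick's theorem gives I = A − B/2 + 1 = 7 − 4/2 + 1 = 6.

6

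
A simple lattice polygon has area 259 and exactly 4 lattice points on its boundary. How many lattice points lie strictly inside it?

258

Pick's theorem A = I + B/2 − 1 rearranges to I = A − B/2 + 1 = 259 − 4/2 + 1 = 258.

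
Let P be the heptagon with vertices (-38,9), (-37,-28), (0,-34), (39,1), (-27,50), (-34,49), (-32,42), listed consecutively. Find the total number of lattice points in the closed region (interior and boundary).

3897

The shoelace formula gives twice the area as |((-38)·(-28) − (-37)·9) + ((-37)·(-34) − 0·(-28)) + (0·1 − 39·(-34)) + (39·50 − (-27)·1) + ((-27)·49 − (-34)·50) + ((-34)·42 − (-32)·49) + ((-32)·9 − (-38)·42)| = 7783, so the area is 3891.5.
The number of boundary lattice points is Σ gcd(|Δx|,|Δy|) = gcd(1,37) + gcd(37,6) + gcd(39,35) + gcd(66,49) + gcd(7,1) + gcd(2,7) + gcd(6,33) = 1+1+1+1+1+1+3 = 9.
Pick's theorem gives I = A − B/2 + 1 = 3891.5 − 9/2 + 1 = 3888, so the closed region contains I + B = 3888 + 9 = 3897 lattice points.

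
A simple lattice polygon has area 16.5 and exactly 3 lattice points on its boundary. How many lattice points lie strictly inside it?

Pick's theorem A = I + B/2 − 1 rearranges to I = A − B/2 + 1 = 16.5 − 3/2 + 1 = 16.

16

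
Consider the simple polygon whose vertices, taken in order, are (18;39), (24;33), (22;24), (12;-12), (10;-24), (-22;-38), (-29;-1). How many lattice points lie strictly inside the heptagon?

2150

Using the shoelace formula, 2A = |(18·33 − 24·39) + (24·24 − 22·33) + (22·(-12) − 12·24) + (12·(-24) − 10·(-12)) + (10·(-38) − (-22)·(-24)) + ((-22)·(-1) − (-29)·(-38)) + ((-29)·39 − 18·(-1))| = 4313, so the area is 2156.5.
Summing gcd(|Δx|,|Δy|) over the edges gives the boundary count: gcd(6,6) + gcd(2,9) + gcd(10,36) + gcd(2,12) + gcd(32,14) + gcd(7,37) + gcd(47,40) = 6+1+2+2+2+1+1 = 15.
Pick's theorem gives I = A − B/2 + 1 = 2156.5 − 15/2 + 1 = 2150.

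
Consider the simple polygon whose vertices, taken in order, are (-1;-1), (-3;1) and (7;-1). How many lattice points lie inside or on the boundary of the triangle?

By the shoelace formula, twice the signed area is |[(-1)·1 − (-3)·(-1)] + [(-3)·(-1) − 7·1] + [7·(-1) − (-1)·(-1)]| = 16, so the area is 8.
The number of boundary lattice points is Σ gcd(|Δx|,|Δy|) = gcd(2,2) + gcd(10,2) + gcd(8,0) = 2+2+8 = 12.
Pick's theorem gives I = A − B/2 + 1 = 8 − 12/2 + 1 = 3, so the closed region contains I + B = 3 + 12 = 15 lattice points.

15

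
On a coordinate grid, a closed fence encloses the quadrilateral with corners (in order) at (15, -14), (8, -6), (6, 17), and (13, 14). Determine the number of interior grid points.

By the shoelace formula, twice the signed area is |(15·(-6) − 8·(-14)) + (8·17 − 6·(-6)) + (6·14 − 13·17) + (13·(-14) − 15·14)| = 335, so the area is 167.5.
The number of boundary lattice points is Σ gcd(|Δx|,|Δy|) = gcd(7,8) + gcd(2,23) + gcd(7,3) + gcd(2,28) = 1+1+1+2 = 5.
Pick's theorem gives I = A − B/2 + 1 = 167.5 − 5/2 + 1 = 166.

166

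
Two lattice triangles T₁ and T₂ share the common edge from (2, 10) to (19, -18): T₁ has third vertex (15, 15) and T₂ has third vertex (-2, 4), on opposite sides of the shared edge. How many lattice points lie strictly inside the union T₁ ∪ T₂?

The union is the simple quadrilateral with vertices (2, 10), (15, 15), (19, -18), (-2, 4) in order.
The shoelace formula gives twice the area as |(2·15 − 15·10) + (15·(-18) − 19·15) + (19·4 − (-2)·(-18)) + ((-2)·10 − 2·4)| = 663, so the area is 331.5.
Along each edge there are gcd(|Δx|,|Δy|)+1 lattice points, so counting each shared vertex once the boundary has gcd(13,5) + gcd(4,33) + gcd(21,22) + gcd(4,6) = 1+1+1+2 = 5.
By Pick's theorem I = A − B/2 + 1 = 331.5 − 5/2 + 1 = 330.

330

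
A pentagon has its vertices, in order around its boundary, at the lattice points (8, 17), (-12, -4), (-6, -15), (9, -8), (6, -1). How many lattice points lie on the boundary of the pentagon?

6

The number of boundary lattice points is Σ gcd(|Δx|,|Δy|) = gcd(20,21) + gcd(6,11) + gcd(15,7) + gcd(3,7) + gcd(2,18) = 1+1+1+1+2 = 6.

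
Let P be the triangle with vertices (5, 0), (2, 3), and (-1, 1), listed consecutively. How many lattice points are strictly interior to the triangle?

By the shoelace formula, twice the signed area is |[5·3 − 2·0] + [2·1 − (-1)·3] + [(-1)·0 − 5·1]| = 15, so the area is 7.5.
Summing gcd(|Δx|,|Δy|) over the edges gives the boundary count: gcd(3,3) + gcd(3,2) + gcd(6,1) = 3+1+1 = 5.
Pick's theorem gives I = A − B/2 + 1 = 7.5 − 5/2 + 1 = 6.

6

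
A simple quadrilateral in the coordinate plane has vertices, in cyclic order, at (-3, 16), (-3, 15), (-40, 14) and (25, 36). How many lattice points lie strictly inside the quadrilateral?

358

By the shoelace formula, twice the signed area is |((-3)·15 − (-3)·16) + ((-3)·14 − (-40)·15) + ((-40)·36 − 25·14) + (25·16 − (-3)·36)| = 721, so the area is 360.5.
Along each edge there are gcd(|Δx|,|Δy|)+1 lattice points, so counting each shared vertex once the boundary has gcd(0,1) + gcd(37,1) + gcd(65,22) + gcd(28,20) = 1+1+1+4 = 7.
Pick's theorem gives I = A − B/2 + 1 = 360.5 − 7/2 + 1 = 358.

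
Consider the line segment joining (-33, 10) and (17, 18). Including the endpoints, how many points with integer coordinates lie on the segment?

3

The number of lattice points on a segment between lattice points is gcd(|Δx|,|Δy|) + 1 = gcd(50,8) + 1 = 2 + 1 = 3.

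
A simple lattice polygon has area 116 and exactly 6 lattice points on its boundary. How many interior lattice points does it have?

114

From Pick's theorem, I = A − B/2 + 1 = 116 − 6/2 + 1 = 114.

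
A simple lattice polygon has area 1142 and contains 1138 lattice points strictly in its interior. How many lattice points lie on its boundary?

Pick's theorem gives A = I + B/2 − 1, so B = 2(A − I + 1) = 2(1142 − 1138 + 1) = 10.

10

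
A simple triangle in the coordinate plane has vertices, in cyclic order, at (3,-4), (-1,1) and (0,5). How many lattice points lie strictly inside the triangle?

9

The shoelace formula gives twice the area as |[3·1 − (-1)·(-4)] + [(-1)·5 − 0·1] + [0·(-4) − 3·5]| = 21, so the area is 10.5.
Along each edge there are gcd(|Δx|,|Δy|)+1 lattice points, so counting each shared vertex once the boundary has gcd(4,5) + gcd(1,4) + gcd(3,9) = 1+1+3 = 5.
Pick's theorem gives I = A − B/2 + 1 = 10.5 − 5/2 + 1 = 9.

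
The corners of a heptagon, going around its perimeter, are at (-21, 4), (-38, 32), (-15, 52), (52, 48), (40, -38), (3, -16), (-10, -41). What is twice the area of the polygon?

Using the shoelace formula, 2A = |[(-21)·32 − (-38)·4] + [(-38)·52 − (-15)·32] + [(-15)·48 − 52·52] + [52·(-38) − 40·48] + [40·(-16) − 3·(-38)] + [3·(-41) − (-10)·(-16)] + [(-10)·4 − (-21)·(-41)]| = 11046, so the area is 5523.

11046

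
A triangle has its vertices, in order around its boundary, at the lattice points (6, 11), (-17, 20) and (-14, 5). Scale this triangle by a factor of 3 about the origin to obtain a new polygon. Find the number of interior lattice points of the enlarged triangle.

Using the shoelace formula, 2A = |(6·20 − (-17)·11) + ((-17)·5 − (-14)·20) + ((-14)·11 − 6·5)| = 318, so the area is 159.
Along each edge there are gcd(|Δx|,|Δy|)+1 lattice points, so counting each shared vertex once the boundary has gcd(23,9) + gcd(3,15) + gcd(20,6) = 1+3+2 = 6.
Scaling by 3 multiplies the area by 3² = 9 (so the new area is 1431) and multiplies the boundary lattice-point count by 3, giving 18.
By Pick's theorem, the interior count of the dilated polygon is 1431 − 18/2 + 1 = 1423.

1423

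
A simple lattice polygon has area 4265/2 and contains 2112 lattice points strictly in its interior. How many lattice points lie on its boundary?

43

Pick's theorem gives A = I + B/2 − 1, so B = 2(A − I + 1) = 2(4265/2 − 2112 + 1) = 43.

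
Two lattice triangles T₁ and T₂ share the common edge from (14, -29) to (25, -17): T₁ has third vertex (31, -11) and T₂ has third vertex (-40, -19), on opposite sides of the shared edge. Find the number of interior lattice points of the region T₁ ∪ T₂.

378

The union is the simple quadrilateral with vertices (14, -29), (31, -11), (25, -17), (-40, -19) in order.
Using the shoelace formula, 2A = |(14·(-11) − 31·(-29)) + (31·(-17) − 25·(-11)) + (25·(-19) − (-40)·(-17)) + ((-40)·(-29) − 14·(-19))| = 764, so the area is 382.
Summing gcd(|Δx|,|Δy|) over the edges gives the boundary count: gcd(17,18) + gcd(6,6) + gcd(65,2) + gcd(54,10) = 1+6+1+2 = 10.
By Pick's theorem I = A − B/2 + 1 = 382 − 10/2 + 1 = 378.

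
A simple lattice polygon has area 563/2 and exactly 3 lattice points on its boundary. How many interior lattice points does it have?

From Pick's theorem, I = A − B/2 + 1 = 563/2 − 3/2 + 1 = 281.

281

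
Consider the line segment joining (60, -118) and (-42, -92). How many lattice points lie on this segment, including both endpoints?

3

The number of lattice points on a segment between lattice points is gcd(|Δx|,|Δy|) + 1 = gcd(102,26) + 1 = 2 + 1 = 3.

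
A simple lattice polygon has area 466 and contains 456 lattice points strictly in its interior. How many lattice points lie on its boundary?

Pick's theorem gives A = I + B/2 − 1, so B = 2(A − I + 1) = 2(466 − 456 + 1) = 22.

22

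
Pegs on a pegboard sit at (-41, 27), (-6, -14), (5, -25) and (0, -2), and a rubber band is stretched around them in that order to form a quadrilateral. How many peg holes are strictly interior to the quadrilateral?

Using the shoelace formula, 2A = |[(-41)·(-14) − (-6)·27] + [(-6)·(-25) − 5·(-14)] + [5·(-2) − 0·(-25)] + [0·27 − (-41)·(-2)]| = 864, so the area is 432.
The number of boundary lattice points is Σ gcd(|Δx|,|Δy|) = gcd(35,41) + gcd(11,11) + gcd(5,23) + gcd(41,29) = 1+11+1+1 = 14.
By Pick's theorem A = I + B/2 − 1, so I = 432 − 14/2 + 1 = 426.

426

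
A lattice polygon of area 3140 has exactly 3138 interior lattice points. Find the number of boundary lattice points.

Pick's theorem gives A = I + B/2 − 1, so B = 2(A − I + 1) = 2(3140 − 3138 + 1) = 6.

6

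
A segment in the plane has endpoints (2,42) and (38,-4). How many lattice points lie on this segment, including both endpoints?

The number of lattice points on a segment between lattice points is gcd(|Δx|,|Δy|) + 1 = gcd(36,46) + 1 = 2 + 1 = 3.

3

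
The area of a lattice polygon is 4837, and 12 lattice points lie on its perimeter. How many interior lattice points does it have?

4832

From Pick's theorem, I = A − B/2 + 1 = 4837 − 12/2 + 1 = 4832.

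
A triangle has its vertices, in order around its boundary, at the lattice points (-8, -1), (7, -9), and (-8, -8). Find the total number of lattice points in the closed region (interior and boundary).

Using the shoelace formula, 2A = |[(-8)·(-9) − 7·(-1)] + [7·(-8) − (-8)·(-9)] + [(-8)·(-1) − (-8)·(-8)]| = 105, so the area is 52.5.
The number of boundary lattice points is Σ gcd(|Δx|,|Δy|) = gcd(15,8) + gcd(15,1) + gcd(0,7) = 1+1+7 = 9.
Pick's theorem gives I = A − B/2 + 1 = 52.5 − 9/2 + 1 = 49, so the closed region contains I + B = 49 + 9 = 58 lattice points.

58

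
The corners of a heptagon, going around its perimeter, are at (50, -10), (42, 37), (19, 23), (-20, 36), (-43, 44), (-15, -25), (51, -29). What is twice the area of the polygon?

By the shoelace formula, twice the signed area is |(50·37 − 42·(-10)) + (42·23 − 19·37) + (19·36 − (-20)·23) + ((-20)·44 − (-43)·36) + ((-43)·(-25) − (-15)·44) + ((-15)·(-29) − 51·(-25)) + (51·(-10) − 50·(-29))| = 8730, so the area is 4365.

8730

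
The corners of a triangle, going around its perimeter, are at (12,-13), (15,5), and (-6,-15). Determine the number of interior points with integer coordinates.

157

By the shoelace formula, twice the signed area is |[12·5 − 15·(-13)] + [15·(-15) − (-6)·5] + [(-6)·(-13) − 12·(-15)]| = 318, so the area is 159.
The number of boundary lattice points is Σ gcd(|Δx|,|Δy|) = gcd(3,18) + gcd(21,20) + gcd(18,2) = 3+1+2 = 6.
By Pick's theorem A = I + B/2 − 1, so I = 159 − 6/2 + 1 = 157.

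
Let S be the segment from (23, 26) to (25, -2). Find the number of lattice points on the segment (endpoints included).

3

The number of lattice points on a segment between lattice points is gcd(|Δx|,|Δy|) + 1 = gcd(2,28) + 1 = 2 + 1 = 3.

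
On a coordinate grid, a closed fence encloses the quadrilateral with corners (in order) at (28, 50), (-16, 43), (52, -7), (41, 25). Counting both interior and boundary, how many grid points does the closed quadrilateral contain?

1412

Using the shoelace formula, 2A = |(28·43 − (-16)·50) + ((-16)·(-7) − 52·43) + (52·25 − 41·(-7)) + (41·50 − 28·25)| = 2817, so the area is 1408.5.
Summing gcd(|Δx|,|Δy|) over the edges gives the boundary count: gcd(44,7) + gcd(68,50) + gcd(11,32) + gcd(13,25) = 1+2+1+1 = 5.
Pick's theorem gives I = A − B/2 + 1 = 1408.5 − 5/2 + 1 = 1407, so the closed region contains I + B = 1407 + 5 = 1412 lattice points.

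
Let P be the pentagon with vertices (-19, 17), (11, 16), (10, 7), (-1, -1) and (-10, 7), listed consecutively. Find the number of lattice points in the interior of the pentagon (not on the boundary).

314

Using the shoelace formula, 2A = |[(-19)·16 − 11·17] + [11·7 − 10·16] + [10·(-1) − (-1)·7] + [(-1)·7 − (-10)·(-1)] + [(-10)·17 − (-19)·7]| = 631, so the area is 315.5.
The number of boundary lattice points is Σ gcd(|Δx|,|Δy|) = gcd(30,1) + gcd(1,9) + gcd(11,8) + gcd(9,8) + gcd(9,10) = 1+1+1+1+1 = 5.
By Pick's theorem A = I + B/2 − 1, so I = 315.5 − 5/2 + 1 = 314.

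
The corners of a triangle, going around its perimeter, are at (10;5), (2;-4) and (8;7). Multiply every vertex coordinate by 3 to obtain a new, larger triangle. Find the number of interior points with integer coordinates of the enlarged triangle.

148

Using the shoelace formula, 2A = |(10·(-4) − 2·5) + (2·7 − 8·(-4)) + (8·5 − 10·7)| = 34, so the area is 17.
Summing gcd(|Δx|,|Δy|) over the edges gives the boundary count: gcd(8,9) + gcd(6,11) + gcd(2,2) = 1+1+2 = 4.
Scaling by 3 multiplies the area by 3² = 9 (so the new area is 153) and multiplies the boundary lattice-point count by 3, giving 12.
By Pick's theorem, the interior count of the dilated polygon is 153 − 12/2 + 1 = 148.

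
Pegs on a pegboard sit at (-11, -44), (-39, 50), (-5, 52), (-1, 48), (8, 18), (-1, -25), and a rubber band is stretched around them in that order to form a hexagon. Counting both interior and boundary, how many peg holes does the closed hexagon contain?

2531

The shoelace formula gives twice the area as |[(-11)·50 − (-39)·(-44)] + [(-39)·52 − (-5)·50] + [(-5)·48 − (-1)·52] + [(-1)·18 − 8·48] + [8·(-25) − (-1)·18] + [(-1)·(-44) − (-11)·(-25)]| = 5047, so the area is 2523.5.
Along each edge there are gcd(|Δx|,|Δy|)+1 lattice points, so counting each shared vertex once the boundary has gcd(28,94) + gcd(34,2) + gcd(4,4) + gcd(9,30) + gcd(9,43) + gcd(10,19) = 2+2+4+3+1+1 = 13.
Pick's theorem gives I = A − B/2 + 1 = 2523.5 − 13/2 + 1 = 2518, so the closed region contains I + B = 2518 + 13 = 2531 lattice points.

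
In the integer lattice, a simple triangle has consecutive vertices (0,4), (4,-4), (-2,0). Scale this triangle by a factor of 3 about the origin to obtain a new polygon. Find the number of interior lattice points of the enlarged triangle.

133

Using the shoelace formula, 2A = |(0·(-4) − 4·4) + (4·0 − (-2)·(-4)) + ((-2)·4 − 0·0)| = 32, so the area is 16.
Summing gcd(|Δx|,|Δy|) over the edges gives the boundary count: gcd(4,8) + gcd(6,4) + gcd(2,4) = 4+2+2 = 8.
Scaling by 3 multiplies the area by 3² = 9 (so the new area is 144) and multiplies the boundary lattice-point count by 3, giving 24.
By Pick's theorem, the interior count of the dilated polygon is 144 − 24/2 + 1 = 133.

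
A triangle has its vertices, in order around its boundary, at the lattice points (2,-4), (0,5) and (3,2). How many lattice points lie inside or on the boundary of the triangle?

14

Using the shoelace formula, 2A = |(2·5 − 0·(-4)) + (0·2 − 3·5) + (3·(-4) − 2·2)| = 21, so the area is 21/2.
The number of boundary lattice points is Σ gcd(|Δx|,|Δy|) = gcd(2,9) + gcd(3,3) + gcd(1,6) = 1+3+1 = 5.
Pick's theorem gives I = A − B/2 + 1 = 21/2 − 5/2 + 1 = 9, so the closed region contains I + B = 9 + 5 = 14 lattice points.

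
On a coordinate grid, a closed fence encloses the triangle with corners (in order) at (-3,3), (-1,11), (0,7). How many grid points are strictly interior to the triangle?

7

By the shoelace formula, twice the signed area is |((-3)·11 − (-1)·3) + ((-1)·7 − 0·11) + (0·3 − (-3)·7)| = 16, so the area is 8.
Summing gcd(|Δx|,|Δy|) over the edges gives the boundary count: gcd(2,8) + gcd(1,4) + gcd(3,4) = 2+1+1 = 4.
By Pick's theorem A = I + B/2 − 1, so I = 8 − 4/2 + 1 = 7.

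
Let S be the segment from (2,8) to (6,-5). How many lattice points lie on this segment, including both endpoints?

The number of lattice points on a segment between lattice points is gcd(|Δx|,|Δy|) + 1 = gcd(4,13) + 1 = 1 + 1 = 2.

2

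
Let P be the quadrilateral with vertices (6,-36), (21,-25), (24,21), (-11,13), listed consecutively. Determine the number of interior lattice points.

1253

The shoelace formula gives twice the area as |[6·(-25) − 21·(-36)] + [21·21 − 24·(-25)] + [24·13 − (-11)·21] + [(-11)·(-36) − 6·13]| = 2508, so the area is 1254.
Summing gcd(|Δx|,|Δy|) over the edges gives the boundary count: gcd(15,11) + gcd(3,46) + gcd(35,8) + gcd(17,49) = 1+1+1+1 = 4.
Pick's theorem gives I = A − B/2 + 1 = 1254 − 4/2 + 1 = 1253.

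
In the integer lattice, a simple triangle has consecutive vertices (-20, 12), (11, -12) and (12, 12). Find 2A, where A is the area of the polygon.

Using the shoelace formula, 2A = |[(-20)·(-12) − 11·12] + [11·12 − 12·(-12)] + [12·12 − (-20)·12]| = 768, so the area is 384.

768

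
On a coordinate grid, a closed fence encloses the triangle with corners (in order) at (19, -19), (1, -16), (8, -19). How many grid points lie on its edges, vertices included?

15

The number of boundary lattice points is Σ gcd(|Δx|,|Δy|) = gcd(18,3) + gcd(7,3) + gcd(11,0) = 3+1+11 = 15.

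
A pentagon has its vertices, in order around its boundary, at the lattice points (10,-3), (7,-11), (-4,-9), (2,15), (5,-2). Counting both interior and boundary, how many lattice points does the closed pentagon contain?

The shoelace formula gives twice the area as |[10·(-11) − 7·(-3)] + [7·(-9) − (-4)·(-11)] + [(-4)·15 − 2·(-9)] + [2·(-2) − 5·15] + [5·(-3) − 10·(-2)]| = 312, so the area is 156.
Along each edge there are gcd(|Δx|,|Δy|)+1 lattice points, so counting each shared vertex once the boundary has gcd(3,8) + gcd(11,2) + gcd(6,24) + gcd(3,17) + gcd(5,1) = 1+1+6+1+1 = 10.
Pick's theorem gives I = A − B/2 + 1 = 156 − 10/2 + 1 = 152, so the closed region contains I + B = 152 + 10 = 162 lattice points.

162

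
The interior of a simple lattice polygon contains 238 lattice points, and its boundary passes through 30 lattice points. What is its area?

252

Pick's theorem states A = I + B/2 − 1, so A = 238 + 30/2 − 1 = 252.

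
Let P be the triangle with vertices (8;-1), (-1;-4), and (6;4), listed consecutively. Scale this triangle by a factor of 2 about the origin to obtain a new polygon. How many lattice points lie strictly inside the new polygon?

98

By the shoelace formula, twice the signed area is |[8·(-4) − (-1)·(-1)] + [(-1)·4 − 6·(-4)] + [6·(-1) − 8·4]| = 51, so the area is 25.5.
The number of boundary lattice points is Σ gcd(|Δx|,|Δy|) = gcd(9,3) + gcd(7,8) + gcd(2,5) = 3+1+1 = 5.
Scaling by 2 multiplies the area by 2² = 4 (so the new area is 102) and multiplies the boundary lattice-point count by 2, giving 10.
By Pick's theorem, the interior count of the dilated polygon is 102 − 10/2 + 1 = 98.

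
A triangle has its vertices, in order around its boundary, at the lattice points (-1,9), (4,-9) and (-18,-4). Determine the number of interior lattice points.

185

By the shoelace formula, twice the signed area is |((-1)·(-9) − 4·9) + (4·(-4) − (-18)·(-9)) + ((-18)·9 − (-1)·(-4))| = 371, so the area is 371/2.
Along each edge there are gcd(|Δx|,|Δy|)+1 lattice points, so counting each shared vertex once the boundary has gcd(5,18) + gcd(22,5) + gcd(17,13) = 1+1+1 = 3.
By Pick's theorem A = I + B/2 − 1, so I = 371/2 − 3/2 + 1 = 185.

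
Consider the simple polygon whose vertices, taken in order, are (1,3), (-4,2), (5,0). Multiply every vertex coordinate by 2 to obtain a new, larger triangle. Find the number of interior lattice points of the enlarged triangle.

36

The shoelace formula gives twice the area as |(1·2 − (-4)·3) + ((-4)·0 − 5·2) + (5·3 − 1·0)| = 19, so the area is 9.5.
Summing gcd(|Δx|,|Δy|) over the edges gives the boundary count: gcd(5,1) + gcd(9,2) + gcd(4,3) = 1+1+1 = 3.
Scaling by 2 multiplies the area by 2² = 4 (so the new area is 38) and multiplies the boundary lattice-point count by 2, giving 6.
By Pick's theorem, the interior count of the dilated polygon is 38 − 6/2 + 1 = 36.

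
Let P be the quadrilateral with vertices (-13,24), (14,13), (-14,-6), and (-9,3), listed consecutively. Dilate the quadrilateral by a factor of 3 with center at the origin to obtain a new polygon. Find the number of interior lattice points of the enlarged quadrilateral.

3055

By the shoelace formula, twice the signed area is |[(-13)·13 − 14·24] + [14·(-6) − (-14)·13] + [(-14)·3 − (-9)·(-6)] + [(-9)·24 − (-13)·3]| = 680, so the area is 340.
The number of boundary lattice points is Σ gcd(|Δx|,|Δy|) = gcd(27,11) + gcd(28,19) + gcd(5,9) + gcd(4,21) = 1+1+1+1 = 4.
Scaling by 3 multiplies the area by 3² = 9 (so the new area is 3060) and multiplies the boundary lattice-point count by 3, giving 12.
By Pick's theorem, the interior count of the dilated polygon is 3060 − 12/2 + 1 = 3055.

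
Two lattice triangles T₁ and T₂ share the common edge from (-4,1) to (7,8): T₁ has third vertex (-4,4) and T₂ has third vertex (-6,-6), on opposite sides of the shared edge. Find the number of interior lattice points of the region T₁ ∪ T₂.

The union is the simple quadrilateral with vertices (-4,1), (-4,4), (7,8), (-6,-6) in order.
Using the shoelace formula, 2A = |((-4)·4 − (-4)·1) + ((-4)·8 − 7·4) + (7·(-6) − (-6)·8) + ((-6)·1 − (-4)·(-6))| = 96, so the area is 48.
Summing gcd(|Δx|,|Δy|) over the edges gives the boundary count: gcd(0,3) + gcd(11,4) + gcd(13,14) + gcd(2,7) = 3+1+1+1 = 6.
By Pick's theorem I = A − B/2 + 1 = 48 − 6/2 + 1 = 46.

46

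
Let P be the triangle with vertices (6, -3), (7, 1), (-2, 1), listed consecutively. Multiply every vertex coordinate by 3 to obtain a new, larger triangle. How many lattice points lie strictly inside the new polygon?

By the shoelace formula, twice the signed area is |(6·1 − 7·(-3)) + (7·1 − (-2)·1) + ((-2)·(-3) − 6·1)| = 36, so the area is 18.
The number of boundary lattice points is Σ gcd(|Δx|,|Δy|) = gcd(1,4) + gcd(9,0) + gcd(8,4) = 1+9+4 = 14.
Scaling by 3 multiplies the area by 3² = 9 (so the new area is 162) and multiplies the boundary lattice-point count by 3, giving 42.
By Pick's theorem, the interior count of the dilated polygon is 162 − 42/2 + 1 = 142.

142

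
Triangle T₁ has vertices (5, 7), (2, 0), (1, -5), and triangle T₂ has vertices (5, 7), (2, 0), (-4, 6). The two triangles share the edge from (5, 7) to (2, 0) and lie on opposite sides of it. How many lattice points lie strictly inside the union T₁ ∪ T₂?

29

The union is the simple quadrilateral with vertices (5, 7), (1, -5), (2, 0), (-4, 6) in order.
By the shoelace formula, twice the signed area is |(5·(-5) − 1·7) + (1·0 − 2·(-5)) + (2·6 − (-4)·0) + ((-4)·7 − 5·6)| = 68, so the area is 34.
Summing gcd(|Δx|,|Δy|) over the edges gives the boundary count: gcd(4,12) + gcd(1,5) + gcd(6,6) + gcd(9,1) = 4+1+6+1 = 12.
By Pick's theorem I = A − B/2 + 1 = 34 − 12/2 + 1 = 29.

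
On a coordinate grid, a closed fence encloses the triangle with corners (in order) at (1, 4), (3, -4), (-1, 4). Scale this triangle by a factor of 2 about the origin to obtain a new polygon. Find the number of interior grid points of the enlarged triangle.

Using the shoelace formula, 2A = |[1·(-4) − 3·4] + [3·4 − (-1)·(-4)] + [(-1)·4 − 1·4]| = 16, so the area is 8.
The number of boundary lattice points is Σ gcd(|Δx|,|Δy|) = gcd(2,8) + gcd(4,8) + gcd(2,0) = 2+4+2 = 8.
Scaling by 2 multiplies the area by 2² = 4 (so the new area is 32) and multiplies the boundary lattice-point count by 2, giving 16.
By Pick's theorem, the interior count of the dilated polygon is 32 − 16/2 + 1 = 25.

25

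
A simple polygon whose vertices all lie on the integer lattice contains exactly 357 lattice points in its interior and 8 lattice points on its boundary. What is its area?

360

Pick's theorem states A = I + B/2 − 1, so A = 357 + 8/2 − 1 = 360.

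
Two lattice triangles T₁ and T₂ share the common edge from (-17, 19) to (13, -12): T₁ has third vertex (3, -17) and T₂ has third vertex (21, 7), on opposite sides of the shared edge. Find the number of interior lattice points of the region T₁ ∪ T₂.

The union is the simple quadrilateral with vertices (-17, 19), (3, -17), (13, -12), (21, 7) in order.
The shoelace formula gives twice the area as |((-17)·(-17) − 3·19) + (3·(-12) − 13·(-17)) + (13·7 − 21·(-12)) + (21·19 − (-17)·7)| = 1278, so the area is 639.
Summing gcd(|Δx|,|Δy|) over the edges gives the boundary count: gcd(20,36) + gcd(10,5) + gcd(8,19) + gcd(38,12) = 4+5+1+2 = 12.
By Pick's theorem I = A − B/2 + 1 = 639 − 12/2 + 1 = 634.

634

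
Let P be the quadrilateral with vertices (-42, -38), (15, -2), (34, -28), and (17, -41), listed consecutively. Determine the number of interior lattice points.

1490

The shoelace formula gives twice the area as |((-42)·(-2) − 15·(-38)) + (15·(-28) − 34·(-2)) + (34·(-41) − 17·(-28)) + (17·(-38) − (-42)·(-41))| = 2984, so the area is 1492.
Summing gcd(|Δx|,|Δy|) over the edges gives the boundary count: gcd(57,36) + gcd(19,26) + gcd(17,13) + gcd(59,3) = 3+1+1+1 = 6.
Pick's theorem gives I = A − B/2 + 1 = 1492 − 6/2 + 1 = 1490.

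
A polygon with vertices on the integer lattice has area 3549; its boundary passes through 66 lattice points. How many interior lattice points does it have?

3517

Pick's theorem A = I + B/2 − 1 rearranges to I = A − B/2 + 1 = 3549 − 66/2 + 1 = 3517.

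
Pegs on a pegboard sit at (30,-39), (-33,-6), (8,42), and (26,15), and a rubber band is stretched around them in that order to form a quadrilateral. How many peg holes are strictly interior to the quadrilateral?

The shoelace formula gives twice the area as |(30·(-6) − (-33)·(-39)) + ((-33)·42 − 8·(-6)) + (8·15 − 26·42) + (26·(-39) − 30·15)| = 5241, so the area is 5241/2.
Summing gcd(|Δx|,|Δy|) over the edges gives the boundary count: gcd(63,33) + gcd(41,48) + gcd(18,27) + gcd(4,54) = 3+1+9+2 = 15.
Pick's theorem gives I = A − B/2 + 1 = 5241/2 − 15/2 + 1 = 2614.

2614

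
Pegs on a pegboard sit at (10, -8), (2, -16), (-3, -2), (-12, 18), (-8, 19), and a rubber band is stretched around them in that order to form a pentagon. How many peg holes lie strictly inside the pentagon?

Using the shoelace formula, 2A = |(10·(-16) − 2·(-8)) + (2·(-2) − (-3)·(-16)) + ((-3)·18 − (-12)·(-2)) + ((-12)·19 − (-8)·18) + ((-8)·(-8) − 10·19)| = 484, so the area is 242.
Along each edge there are gcd(|Δx|,|Δy|)+1 lattice points, so counting each shared vertex once the boundary has gcd(8,8) + gcd(5,14) + gcd(9,20) + gcd(4,1) + gcd(18,27) = 8+1+1+1+9 = 20.
Pick's theorem gives I = A − B/2 + 1 = 242 − 20/2 + 1 = 233.

233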